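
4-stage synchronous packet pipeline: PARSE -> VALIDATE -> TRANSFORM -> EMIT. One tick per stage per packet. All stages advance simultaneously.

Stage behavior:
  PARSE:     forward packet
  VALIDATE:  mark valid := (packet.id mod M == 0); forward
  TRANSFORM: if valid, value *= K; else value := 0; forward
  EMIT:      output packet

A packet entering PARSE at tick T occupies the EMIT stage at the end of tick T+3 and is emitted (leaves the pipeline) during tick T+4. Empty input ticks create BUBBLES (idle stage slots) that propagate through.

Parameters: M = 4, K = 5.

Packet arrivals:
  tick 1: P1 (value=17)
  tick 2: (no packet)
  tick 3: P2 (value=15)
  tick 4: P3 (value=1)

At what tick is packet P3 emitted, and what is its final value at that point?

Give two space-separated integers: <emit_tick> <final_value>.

Tick 1: [PARSE:P1(v=17,ok=F), VALIDATE:-, TRANSFORM:-, EMIT:-] out:-; in:P1
Tick 2: [PARSE:-, VALIDATE:P1(v=17,ok=F), TRANSFORM:-, EMIT:-] out:-; in:-
Tick 3: [PARSE:P2(v=15,ok=F), VALIDATE:-, TRANSFORM:P1(v=0,ok=F), EMIT:-] out:-; in:P2
Tick 4: [PARSE:P3(v=1,ok=F), VALIDATE:P2(v=15,ok=F), TRANSFORM:-, EMIT:P1(v=0,ok=F)] out:-; in:P3
Tick 5: [PARSE:-, VALIDATE:P3(v=1,ok=F), TRANSFORM:P2(v=0,ok=F), EMIT:-] out:P1(v=0); in:-
Tick 6: [PARSE:-, VALIDATE:-, TRANSFORM:P3(v=0,ok=F), EMIT:P2(v=0,ok=F)] out:-; in:-
Tick 7: [PARSE:-, VALIDATE:-, TRANSFORM:-, EMIT:P3(v=0,ok=F)] out:P2(v=0); in:-
Tick 8: [PARSE:-, VALIDATE:-, TRANSFORM:-, EMIT:-] out:P3(v=0); in:-
P3: arrives tick 4, valid=False (id=3, id%4=3), emit tick 8, final value 0

Answer: 8 0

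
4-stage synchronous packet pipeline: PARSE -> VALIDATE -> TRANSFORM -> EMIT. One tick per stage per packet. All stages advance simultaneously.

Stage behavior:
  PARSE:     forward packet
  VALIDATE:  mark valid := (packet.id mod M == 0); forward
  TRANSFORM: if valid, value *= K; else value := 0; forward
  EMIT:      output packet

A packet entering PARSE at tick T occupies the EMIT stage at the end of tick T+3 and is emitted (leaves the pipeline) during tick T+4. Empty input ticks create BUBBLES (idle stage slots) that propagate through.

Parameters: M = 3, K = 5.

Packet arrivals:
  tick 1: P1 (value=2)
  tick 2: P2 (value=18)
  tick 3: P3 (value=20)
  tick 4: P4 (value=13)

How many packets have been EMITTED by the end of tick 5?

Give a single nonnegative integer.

Answer: 1

Derivation:
Tick 1: [PARSE:P1(v=2,ok=F), VALIDATE:-, TRANSFORM:-, EMIT:-] out:-; in:P1
Tick 2: [PARSE:P2(v=18,ok=F), VALIDATE:P1(v=2,ok=F), TRANSFORM:-, EMIT:-] out:-; in:P2
Tick 3: [PARSE:P3(v=20,ok=F), VALIDATE:P2(v=18,ok=F), TRANSFORM:P1(v=0,ok=F), EMIT:-] out:-; in:P3
Tick 4: [PARSE:P4(v=13,ok=F), VALIDATE:P3(v=20,ok=T), TRANSFORM:P2(v=0,ok=F), EMIT:P1(v=0,ok=F)] out:-; in:P4
Tick 5: [PARSE:-, VALIDATE:P4(v=13,ok=F), TRANSFORM:P3(v=100,ok=T), EMIT:P2(v=0,ok=F)] out:P1(v=0); in:-
Emitted by tick 5: ['P1']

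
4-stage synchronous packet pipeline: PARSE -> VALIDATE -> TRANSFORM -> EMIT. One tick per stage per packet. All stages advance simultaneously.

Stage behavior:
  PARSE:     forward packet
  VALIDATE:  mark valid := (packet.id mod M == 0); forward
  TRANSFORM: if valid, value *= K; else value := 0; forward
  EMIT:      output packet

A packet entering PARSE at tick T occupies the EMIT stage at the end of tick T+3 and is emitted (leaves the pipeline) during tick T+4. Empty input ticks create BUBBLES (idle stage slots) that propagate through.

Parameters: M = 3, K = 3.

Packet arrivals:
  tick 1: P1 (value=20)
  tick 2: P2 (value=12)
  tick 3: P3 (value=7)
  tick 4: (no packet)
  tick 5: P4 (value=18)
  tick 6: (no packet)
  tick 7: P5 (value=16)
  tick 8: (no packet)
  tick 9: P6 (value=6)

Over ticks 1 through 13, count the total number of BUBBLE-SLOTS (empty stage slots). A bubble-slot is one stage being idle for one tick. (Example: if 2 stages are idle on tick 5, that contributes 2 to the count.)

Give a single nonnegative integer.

Tick 1: [PARSE:P1(v=20,ok=F), VALIDATE:-, TRANSFORM:-, EMIT:-] out:-; bubbles=3
Tick 2: [PARSE:P2(v=12,ok=F), VALIDATE:P1(v=20,ok=F), TRANSFORM:-, EMIT:-] out:-; bubbles=2
Tick 3: [PARSE:P3(v=7,ok=F), VALIDATE:P2(v=12,ok=F), TRANSFORM:P1(v=0,ok=F), EMIT:-] out:-; bubbles=1
Tick 4: [PARSE:-, VALIDATE:P3(v=7,ok=T), TRANSFORM:P2(v=0,ok=F), EMIT:P1(v=0,ok=F)] out:-; bubbles=1
Tick 5: [PARSE:P4(v=18,ok=F), VALIDATE:-, TRANSFORM:P3(v=21,ok=T), EMIT:P2(v=0,ok=F)] out:P1(v=0); bubbles=1
Tick 6: [PARSE:-, VALIDATE:P4(v=18,ok=F), TRANSFORM:-, EMIT:P3(v=21,ok=T)] out:P2(v=0); bubbles=2
Tick 7: [PARSE:P5(v=16,ok=F), VALIDATE:-, TRANSFORM:P4(v=0,ok=F), EMIT:-] out:P3(v=21); bubbles=2
Tick 8: [PARSE:-, VALIDATE:P5(v=16,ok=F), TRANSFORM:-, EMIT:P4(v=0,ok=F)] out:-; bubbles=2
Tick 9: [PARSE:P6(v=6,ok=F), VALIDATE:-, TRANSFORM:P5(v=0,ok=F), EMIT:-] out:P4(v=0); bubbles=2
Tick 10: [PARSE:-, VALIDATE:P6(v=6,ok=T), TRANSFORM:-, EMIT:P5(v=0,ok=F)] out:-; bubbles=2
Tick 11: [PARSE:-, VALIDATE:-, TRANSFORM:P6(v=18,ok=T), EMIT:-] out:P5(v=0); bubbles=3
Tick 12: [PARSE:-, VALIDATE:-, TRANSFORM:-, EMIT:P6(v=18,ok=T)] out:-; bubbles=3
Tick 13: [PARSE:-, VALIDATE:-, TRANSFORM:-, EMIT:-] out:P6(v=18); bubbles=4
Total bubble-slots: 28

Answer: 28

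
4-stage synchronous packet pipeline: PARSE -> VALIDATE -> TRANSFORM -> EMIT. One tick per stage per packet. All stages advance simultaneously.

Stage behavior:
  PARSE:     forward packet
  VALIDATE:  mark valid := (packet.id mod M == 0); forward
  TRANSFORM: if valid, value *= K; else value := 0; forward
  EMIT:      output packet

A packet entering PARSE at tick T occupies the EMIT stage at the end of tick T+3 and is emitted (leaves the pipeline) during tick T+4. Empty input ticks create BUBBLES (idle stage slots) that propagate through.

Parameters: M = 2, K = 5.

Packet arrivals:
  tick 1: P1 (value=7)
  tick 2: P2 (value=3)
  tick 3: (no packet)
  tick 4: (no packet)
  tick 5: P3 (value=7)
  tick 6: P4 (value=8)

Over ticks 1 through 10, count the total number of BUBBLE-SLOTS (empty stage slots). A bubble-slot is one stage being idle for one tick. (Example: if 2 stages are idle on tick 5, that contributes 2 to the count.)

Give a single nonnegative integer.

Answer: 24

Derivation:
Tick 1: [PARSE:P1(v=7,ok=F), VALIDATE:-, TRANSFORM:-, EMIT:-] out:-; bubbles=3
Tick 2: [PARSE:P2(v=3,ok=F), VALIDATE:P1(v=7,ok=F), TRANSFORM:-, EMIT:-] out:-; bubbles=2
Tick 3: [PARSE:-, VALIDATE:P2(v=3,ok=T), TRANSFORM:P1(v=0,ok=F), EMIT:-] out:-; bubbles=2
Tick 4: [PARSE:-, VALIDATE:-, TRANSFORM:P2(v=15,ok=T), EMIT:P1(v=0,ok=F)] out:-; bubbles=2
Tick 5: [PARSE:P3(v=7,ok=F), VALIDATE:-, TRANSFORM:-, EMIT:P2(v=15,ok=T)] out:P1(v=0); bubbles=2
Tick 6: [PARSE:P4(v=8,ok=F), VALIDATE:P3(v=7,ok=F), TRANSFORM:-, EMIT:-] out:P2(v=15); bubbles=2
Tick 7: [PARSE:-, VALIDATE:P4(v=8,ok=T), TRANSFORM:P3(v=0,ok=F), EMIT:-] out:-; bubbles=2
Tick 8: [PARSE:-, VALIDATE:-, TRANSFORM:P4(v=40,ok=T), EMIT:P3(v=0,ok=F)] out:-; bubbles=2
Tick 9: [PARSE:-, VALIDATE:-, TRANSFORM:-, EMIT:P4(v=40,ok=T)] out:P3(v=0); bubbles=3
Tick 10: [PARSE:-, VALIDATE:-, TRANSFORM:-, EMIT:-] out:P4(v=40); bubbles=4
Total bubble-slots: 24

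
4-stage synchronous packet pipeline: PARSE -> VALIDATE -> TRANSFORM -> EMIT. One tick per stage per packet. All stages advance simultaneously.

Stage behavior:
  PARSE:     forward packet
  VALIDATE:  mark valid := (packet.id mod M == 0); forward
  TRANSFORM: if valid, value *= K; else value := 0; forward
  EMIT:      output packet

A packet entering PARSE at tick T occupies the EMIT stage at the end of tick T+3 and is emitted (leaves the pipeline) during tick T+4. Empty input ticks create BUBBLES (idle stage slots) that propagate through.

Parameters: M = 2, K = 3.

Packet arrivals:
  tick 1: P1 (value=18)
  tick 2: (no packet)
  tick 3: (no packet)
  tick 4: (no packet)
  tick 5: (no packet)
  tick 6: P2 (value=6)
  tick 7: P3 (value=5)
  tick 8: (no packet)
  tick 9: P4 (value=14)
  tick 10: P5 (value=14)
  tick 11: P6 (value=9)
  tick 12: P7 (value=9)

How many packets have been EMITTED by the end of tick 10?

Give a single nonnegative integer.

Tick 1: [PARSE:P1(v=18,ok=F), VALIDATE:-, TRANSFORM:-, EMIT:-] out:-; in:P1
Tick 2: [PARSE:-, VALIDATE:P1(v=18,ok=F), TRANSFORM:-, EMIT:-] out:-; in:-
Tick 3: [PARSE:-, VALIDATE:-, TRANSFORM:P1(v=0,ok=F), EMIT:-] out:-; in:-
Tick 4: [PARSE:-, VALIDATE:-, TRANSFORM:-, EMIT:P1(v=0,ok=F)] out:-; in:-
Tick 5: [PARSE:-, VALIDATE:-, TRANSFORM:-, EMIT:-] out:P1(v=0); in:-
Tick 6: [PARSE:P2(v=6,ok=F), VALIDATE:-, TRANSFORM:-, EMIT:-] out:-; in:P2
Tick 7: [PARSE:P3(v=5,ok=F), VALIDATE:P2(v=6,ok=T), TRANSFORM:-, EMIT:-] out:-; in:P3
Tick 8: [PARSE:-, VALIDATE:P3(v=5,ok=F), TRANSFORM:P2(v=18,ok=T), EMIT:-] out:-; in:-
Tick 9: [PARSE:P4(v=14,ok=F), VALIDATE:-, TRANSFORM:P3(v=0,ok=F), EMIT:P2(v=18,ok=T)] out:-; in:P4
Tick 10: [PARSE:P5(v=14,ok=F), VALIDATE:P4(v=14,ok=T), TRANSFORM:-, EMIT:P3(v=0,ok=F)] out:P2(v=18); in:P5
Emitted by tick 10: ['P1', 'P2']

Answer: 2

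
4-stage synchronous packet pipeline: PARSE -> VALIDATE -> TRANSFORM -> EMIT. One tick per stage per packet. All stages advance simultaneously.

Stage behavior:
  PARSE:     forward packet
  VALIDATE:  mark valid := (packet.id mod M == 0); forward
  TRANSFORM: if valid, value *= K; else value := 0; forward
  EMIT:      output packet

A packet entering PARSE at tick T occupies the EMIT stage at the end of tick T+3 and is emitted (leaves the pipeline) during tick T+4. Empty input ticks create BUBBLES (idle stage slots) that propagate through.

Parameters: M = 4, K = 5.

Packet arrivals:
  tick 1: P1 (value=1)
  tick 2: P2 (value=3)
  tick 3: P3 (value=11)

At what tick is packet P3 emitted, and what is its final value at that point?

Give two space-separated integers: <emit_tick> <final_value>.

Tick 1: [PARSE:P1(v=1,ok=F), VALIDATE:-, TRANSFORM:-, EMIT:-] out:-; in:P1
Tick 2: [PARSE:P2(v=3,ok=F), VALIDATE:P1(v=1,ok=F), TRANSFORM:-, EMIT:-] out:-; in:P2
Tick 3: [PARSE:P3(v=11,ok=F), VALIDATE:P2(v=3,ok=F), TRANSFORM:P1(v=0,ok=F), EMIT:-] out:-; in:P3
Tick 4: [PARSE:-, VALIDATE:P3(v=11,ok=F), TRANSFORM:P2(v=0,ok=F), EMIT:P1(v=0,ok=F)] out:-; in:-
Tick 5: [PARSE:-, VALIDATE:-, TRANSFORM:P3(v=0,ok=F), EMIT:P2(v=0,ok=F)] out:P1(v=0); in:-
Tick 6: [PARSE:-, VALIDATE:-, TRANSFORM:-, EMIT:P3(v=0,ok=F)] out:P2(v=0); in:-
Tick 7: [PARSE:-, VALIDATE:-, TRANSFORM:-, EMIT:-] out:P3(v=0); in:-
P3: arrives tick 3, valid=False (id=3, id%4=3), emit tick 7, final value 0

Answer: 7 0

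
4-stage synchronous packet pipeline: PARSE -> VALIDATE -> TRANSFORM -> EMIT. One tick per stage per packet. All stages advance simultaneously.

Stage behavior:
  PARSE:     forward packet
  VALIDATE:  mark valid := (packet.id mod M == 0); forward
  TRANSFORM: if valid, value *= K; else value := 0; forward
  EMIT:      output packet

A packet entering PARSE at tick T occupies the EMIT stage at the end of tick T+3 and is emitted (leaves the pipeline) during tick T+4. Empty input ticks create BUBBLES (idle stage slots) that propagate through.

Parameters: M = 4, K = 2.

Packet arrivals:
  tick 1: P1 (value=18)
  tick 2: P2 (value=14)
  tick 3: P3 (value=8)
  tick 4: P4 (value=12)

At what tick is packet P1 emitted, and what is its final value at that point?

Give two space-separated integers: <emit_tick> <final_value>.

Answer: 5 0

Derivation:
Tick 1: [PARSE:P1(v=18,ok=F), VALIDATE:-, TRANSFORM:-, EMIT:-] out:-; in:P1
Tick 2: [PARSE:P2(v=14,ok=F), VALIDATE:P1(v=18,ok=F), TRANSFORM:-, EMIT:-] out:-; in:P2
Tick 3: [PARSE:P3(v=8,ok=F), VALIDATE:P2(v=14,ok=F), TRANSFORM:P1(v=0,ok=F), EMIT:-] out:-; in:P3
Tick 4: [PARSE:P4(v=12,ok=F), VALIDATE:P3(v=8,ok=F), TRANSFORM:P2(v=0,ok=F), EMIT:P1(v=0,ok=F)] out:-; in:P4
Tick 5: [PARSE:-, VALIDATE:P4(v=12,ok=T), TRANSFORM:P3(v=0,ok=F), EMIT:P2(v=0,ok=F)] out:P1(v=0); in:-
Tick 6: [PARSE:-, VALIDATE:-, TRANSFORM:P4(v=24,ok=T), EMIT:P3(v=0,ok=F)] out:P2(v=0); in:-
Tick 7: [PARSE:-, VALIDATE:-, TRANSFORM:-, EMIT:P4(v=24,ok=T)] out:P3(v=0); in:-
Tick 8: [PARSE:-, VALIDATE:-, TRANSFORM:-, EMIT:-] out:P4(v=24); in:-
P1: arrives tick 1, valid=False (id=1, id%4=1), emit tick 5, final value 0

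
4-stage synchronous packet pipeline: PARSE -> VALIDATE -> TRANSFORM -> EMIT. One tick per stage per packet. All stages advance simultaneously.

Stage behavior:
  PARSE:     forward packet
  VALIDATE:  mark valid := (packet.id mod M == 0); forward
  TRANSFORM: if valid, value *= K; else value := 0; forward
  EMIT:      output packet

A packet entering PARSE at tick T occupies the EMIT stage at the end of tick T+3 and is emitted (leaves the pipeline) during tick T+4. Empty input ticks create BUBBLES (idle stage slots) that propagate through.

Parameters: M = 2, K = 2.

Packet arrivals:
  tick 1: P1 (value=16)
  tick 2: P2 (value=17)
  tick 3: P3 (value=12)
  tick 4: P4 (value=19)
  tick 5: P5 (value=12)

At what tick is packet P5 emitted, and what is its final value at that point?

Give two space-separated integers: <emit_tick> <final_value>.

Tick 1: [PARSE:P1(v=16,ok=F), VALIDATE:-, TRANSFORM:-, EMIT:-] out:-; in:P1
Tick 2: [PARSE:P2(v=17,ok=F), VALIDATE:P1(v=16,ok=F), TRANSFORM:-, EMIT:-] out:-; in:P2
Tick 3: [PARSE:P3(v=12,ok=F), VALIDATE:P2(v=17,ok=T), TRANSFORM:P1(v=0,ok=F), EMIT:-] out:-; in:P3
Tick 4: [PARSE:P4(v=19,ok=F), VALIDATE:P3(v=12,ok=F), TRANSFORM:P2(v=34,ok=T), EMIT:P1(v=0,ok=F)] out:-; in:P4
Tick 5: [PARSE:P5(v=12,ok=F), VALIDATE:P4(v=19,ok=T), TRANSFORM:P3(v=0,ok=F), EMIT:P2(v=34,ok=T)] out:P1(v=0); in:P5
Tick 6: [PARSE:-, VALIDATE:P5(v=12,ok=F), TRANSFORM:P4(v=38,ok=T), EMIT:P3(v=0,ok=F)] out:P2(v=34); in:-
Tick 7: [PARSE:-, VALIDATE:-, TRANSFORM:P5(v=0,ok=F), EMIT:P4(v=38,ok=T)] out:P3(v=0); in:-
Tick 8: [PARSE:-, VALIDATE:-, TRANSFORM:-, EMIT:P5(v=0,ok=F)] out:P4(v=38); in:-
Tick 9: [PARSE:-, VALIDATE:-, TRANSFORM:-, EMIT:-] out:P5(v=0); in:-
P5: arrives tick 5, valid=False (id=5, id%2=1), emit tick 9, final value 0

Answer: 9 0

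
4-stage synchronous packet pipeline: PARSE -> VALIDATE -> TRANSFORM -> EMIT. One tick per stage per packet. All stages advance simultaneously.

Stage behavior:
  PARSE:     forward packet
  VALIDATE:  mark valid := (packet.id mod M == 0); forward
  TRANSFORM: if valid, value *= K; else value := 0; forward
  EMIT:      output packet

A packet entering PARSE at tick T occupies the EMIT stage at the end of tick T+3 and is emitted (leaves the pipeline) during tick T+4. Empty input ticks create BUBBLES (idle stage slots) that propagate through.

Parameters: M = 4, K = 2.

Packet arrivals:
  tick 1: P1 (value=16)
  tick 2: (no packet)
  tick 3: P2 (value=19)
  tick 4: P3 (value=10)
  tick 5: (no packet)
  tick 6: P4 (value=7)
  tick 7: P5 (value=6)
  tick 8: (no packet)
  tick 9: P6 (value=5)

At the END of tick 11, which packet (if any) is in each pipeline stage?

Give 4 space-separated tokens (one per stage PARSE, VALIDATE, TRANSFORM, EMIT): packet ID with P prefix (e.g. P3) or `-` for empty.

Answer: - - P6 -

Derivation:
Tick 1: [PARSE:P1(v=16,ok=F), VALIDATE:-, TRANSFORM:-, EMIT:-] out:-; in:P1
Tick 2: [PARSE:-, VALIDATE:P1(v=16,ok=F), TRANSFORM:-, EMIT:-] out:-; in:-
Tick 3: [PARSE:P2(v=19,ok=F), VALIDATE:-, TRANSFORM:P1(v=0,ok=F), EMIT:-] out:-; in:P2
Tick 4: [PARSE:P3(v=10,ok=F), VALIDATE:P2(v=19,ok=F), TRANSFORM:-, EMIT:P1(v=0,ok=F)] out:-; in:P3
Tick 5: [PARSE:-, VALIDATE:P3(v=10,ok=F), TRANSFORM:P2(v=0,ok=F), EMIT:-] out:P1(v=0); in:-
Tick 6: [PARSE:P4(v=7,ok=F), VALIDATE:-, TRANSFORM:P3(v=0,ok=F), EMIT:P2(v=0,ok=F)] out:-; in:P4
Tick 7: [PARSE:P5(v=6,ok=F), VALIDATE:P4(v=7,ok=T), TRANSFORM:-, EMIT:P3(v=0,ok=F)] out:P2(v=0); in:P5
Tick 8: [PARSE:-, VALIDATE:P5(v=6,ok=F), TRANSFORM:P4(v=14,ok=T), EMIT:-] out:P3(v=0); in:-
Tick 9: [PARSE:P6(v=5,ok=F), VALIDATE:-, TRANSFORM:P5(v=0,ok=F), EMIT:P4(v=14,ok=T)] out:-; in:P6
Tick 10: [PARSE:-, VALIDATE:P6(v=5,ok=F), TRANSFORM:-, EMIT:P5(v=0,ok=F)] out:P4(v=14); in:-
Tick 11: [PARSE:-, VALIDATE:-, TRANSFORM:P6(v=0,ok=F), EMIT:-] out:P5(v=0); in:-
At end of tick 11: ['-', '-', 'P6', '-']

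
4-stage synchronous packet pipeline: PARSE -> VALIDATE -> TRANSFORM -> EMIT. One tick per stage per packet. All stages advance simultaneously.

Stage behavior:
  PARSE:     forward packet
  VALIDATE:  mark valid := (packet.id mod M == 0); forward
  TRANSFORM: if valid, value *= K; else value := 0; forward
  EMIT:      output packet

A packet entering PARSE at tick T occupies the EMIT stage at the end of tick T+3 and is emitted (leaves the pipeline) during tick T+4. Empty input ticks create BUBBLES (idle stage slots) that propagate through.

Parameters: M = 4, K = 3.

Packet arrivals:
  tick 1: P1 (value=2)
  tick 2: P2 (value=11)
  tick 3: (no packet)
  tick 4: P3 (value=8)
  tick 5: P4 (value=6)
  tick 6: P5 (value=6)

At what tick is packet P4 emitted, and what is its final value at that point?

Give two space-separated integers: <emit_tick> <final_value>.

Tick 1: [PARSE:P1(v=2,ok=F), VALIDATE:-, TRANSFORM:-, EMIT:-] out:-; in:P1
Tick 2: [PARSE:P2(v=11,ok=F), VALIDATE:P1(v=2,ok=F), TRANSFORM:-, EMIT:-] out:-; in:P2
Tick 3: [PARSE:-, VALIDATE:P2(v=11,ok=F), TRANSFORM:P1(v=0,ok=F), EMIT:-] out:-; in:-
Tick 4: [PARSE:P3(v=8,ok=F), VALIDATE:-, TRANSFORM:P2(v=0,ok=F), EMIT:P1(v=0,ok=F)] out:-; in:P3
Tick 5: [PARSE:P4(v=6,ok=F), VALIDATE:P3(v=8,ok=F), TRANSFORM:-, EMIT:P2(v=0,ok=F)] out:P1(v=0); in:P4
Tick 6: [PARSE:P5(v=6,ok=F), VALIDATE:P4(v=6,ok=T), TRANSFORM:P3(v=0,ok=F), EMIT:-] out:P2(v=0); in:P5
Tick 7: [PARSE:-, VALIDATE:P5(v=6,ok=F), TRANSFORM:P4(v=18,ok=T), EMIT:P3(v=0,ok=F)] out:-; in:-
Tick 8: [PARSE:-, VALIDATE:-, TRANSFORM:P5(v=0,ok=F), EMIT:P4(v=18,ok=T)] out:P3(v=0); in:-
Tick 9: [PARSE:-, VALIDATE:-, TRANSFORM:-, EMIT:P5(v=0,ok=F)] out:P4(v=18); in:-
Tick 10: [PARSE:-, VALIDATE:-, TRANSFORM:-, EMIT:-] out:P5(v=0); in:-
P4: arrives tick 5, valid=True (id=4, id%4=0), emit tick 9, final value 18

Answer: 9 18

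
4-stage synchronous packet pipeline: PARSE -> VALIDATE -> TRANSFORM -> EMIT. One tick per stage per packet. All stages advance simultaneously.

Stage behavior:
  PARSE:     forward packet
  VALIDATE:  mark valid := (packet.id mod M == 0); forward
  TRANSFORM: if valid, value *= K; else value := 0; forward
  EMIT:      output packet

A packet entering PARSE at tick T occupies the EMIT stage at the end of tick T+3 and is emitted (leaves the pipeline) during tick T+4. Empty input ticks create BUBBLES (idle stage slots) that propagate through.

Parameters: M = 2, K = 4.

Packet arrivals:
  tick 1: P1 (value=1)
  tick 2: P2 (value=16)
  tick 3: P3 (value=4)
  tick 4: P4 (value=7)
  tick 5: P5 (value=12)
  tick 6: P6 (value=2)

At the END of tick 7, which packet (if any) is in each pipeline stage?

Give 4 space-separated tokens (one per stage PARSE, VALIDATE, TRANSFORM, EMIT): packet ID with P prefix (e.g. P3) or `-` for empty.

Answer: - P6 P5 P4

Derivation:
Tick 1: [PARSE:P1(v=1,ok=F), VALIDATE:-, TRANSFORM:-, EMIT:-] out:-; in:P1
Tick 2: [PARSE:P2(v=16,ok=F), VALIDATE:P1(v=1,ok=F), TRANSFORM:-, EMIT:-] out:-; in:P2
Tick 3: [PARSE:P3(v=4,ok=F), VALIDATE:P2(v=16,ok=T), TRANSFORM:P1(v=0,ok=F), EMIT:-] out:-; in:P3
Tick 4: [PARSE:P4(v=7,ok=F), VALIDATE:P3(v=4,ok=F), TRANSFORM:P2(v=64,ok=T), EMIT:P1(v=0,ok=F)] out:-; in:P4
Tick 5: [PARSE:P5(v=12,ok=F), VALIDATE:P4(v=7,ok=T), TRANSFORM:P3(v=0,ok=F), EMIT:P2(v=64,ok=T)] out:P1(v=0); in:P5
Tick 6: [PARSE:P6(v=2,ok=F), VALIDATE:P5(v=12,ok=F), TRANSFORM:P4(v=28,ok=T), EMIT:P3(v=0,ok=F)] out:P2(v=64); in:P6
Tick 7: [PARSE:-, VALIDATE:P6(v=2,ok=T), TRANSFORM:P5(v=0,ok=F), EMIT:P4(v=28,ok=T)] out:P3(v=0); in:-
At end of tick 7: ['-', 'P6', 'P5', 'P4']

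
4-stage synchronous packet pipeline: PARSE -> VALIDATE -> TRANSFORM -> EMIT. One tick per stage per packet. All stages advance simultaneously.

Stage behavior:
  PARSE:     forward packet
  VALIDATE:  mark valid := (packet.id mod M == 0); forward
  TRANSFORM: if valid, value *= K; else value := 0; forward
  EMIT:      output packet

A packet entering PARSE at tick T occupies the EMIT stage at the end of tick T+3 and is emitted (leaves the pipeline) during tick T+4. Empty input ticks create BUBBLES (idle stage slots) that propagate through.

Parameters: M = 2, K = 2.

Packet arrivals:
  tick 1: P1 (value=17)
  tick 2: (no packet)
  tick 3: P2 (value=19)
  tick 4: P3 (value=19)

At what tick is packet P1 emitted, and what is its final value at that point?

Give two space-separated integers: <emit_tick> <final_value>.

Answer: 5 0

Derivation:
Tick 1: [PARSE:P1(v=17,ok=F), VALIDATE:-, TRANSFORM:-, EMIT:-] out:-; in:P1
Tick 2: [PARSE:-, VALIDATE:P1(v=17,ok=F), TRANSFORM:-, EMIT:-] out:-; in:-
Tick 3: [PARSE:P2(v=19,ok=F), VALIDATE:-, TRANSFORM:P1(v=0,ok=F), EMIT:-] out:-; in:P2
Tick 4: [PARSE:P3(v=19,ok=F), VALIDATE:P2(v=19,ok=T), TRANSFORM:-, EMIT:P1(v=0,ok=F)] out:-; in:P3
Tick 5: [PARSE:-, VALIDATE:P3(v=19,ok=F), TRANSFORM:P2(v=38,ok=T), EMIT:-] out:P1(v=0); in:-
Tick 6: [PARSE:-, VALIDATE:-, TRANSFORM:P3(v=0,ok=F), EMIT:P2(v=38,ok=T)] out:-; in:-
Tick 7: [PARSE:-, VALIDATE:-, TRANSFORM:-, EMIT:P3(v=0,ok=F)] out:P2(v=38); in:-
Tick 8: [PARSE:-, VALIDATE:-, TRANSFORM:-, EMIT:-] out:P3(v=0); in:-
P1: arrives tick 1, valid=False (id=1, id%2=1), emit tick 5, final value 0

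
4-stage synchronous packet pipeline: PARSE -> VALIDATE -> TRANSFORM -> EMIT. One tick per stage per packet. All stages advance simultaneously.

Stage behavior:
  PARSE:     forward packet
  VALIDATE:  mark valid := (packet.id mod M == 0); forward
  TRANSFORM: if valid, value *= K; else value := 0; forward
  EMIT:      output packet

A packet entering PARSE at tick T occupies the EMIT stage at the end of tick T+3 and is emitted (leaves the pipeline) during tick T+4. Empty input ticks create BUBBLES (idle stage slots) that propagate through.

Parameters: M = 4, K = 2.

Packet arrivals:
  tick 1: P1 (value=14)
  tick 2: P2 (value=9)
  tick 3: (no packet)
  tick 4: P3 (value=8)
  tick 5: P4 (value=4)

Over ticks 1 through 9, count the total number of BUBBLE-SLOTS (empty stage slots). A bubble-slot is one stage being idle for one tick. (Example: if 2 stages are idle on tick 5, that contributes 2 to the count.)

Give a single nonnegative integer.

Answer: 20

Derivation:
Tick 1: [PARSE:P1(v=14,ok=F), VALIDATE:-, TRANSFORM:-, EMIT:-] out:-; bubbles=3
Tick 2: [PARSE:P2(v=9,ok=F), VALIDATE:P1(v=14,ok=F), TRANSFORM:-, EMIT:-] out:-; bubbles=2
Tick 3: [PARSE:-, VALIDATE:P2(v=9,ok=F), TRANSFORM:P1(v=0,ok=F), EMIT:-] out:-; bubbles=2
Tick 4: [PARSE:P3(v=8,ok=F), VALIDATE:-, TRANSFORM:P2(v=0,ok=F), EMIT:P1(v=0,ok=F)] out:-; bubbles=1
Tick 5: [PARSE:P4(v=4,ok=F), VALIDATE:P3(v=8,ok=F), TRANSFORM:-, EMIT:P2(v=0,ok=F)] out:P1(v=0); bubbles=1
Tick 6: [PARSE:-, VALIDATE:P4(v=4,ok=T), TRANSFORM:P3(v=0,ok=F), EMIT:-] out:P2(v=0); bubbles=2
Tick 7: [PARSE:-, VALIDATE:-, TRANSFORM:P4(v=8,ok=T), EMIT:P3(v=0,ok=F)] out:-; bubbles=2
Tick 8: [PARSE:-, VALIDATE:-, TRANSFORM:-, EMIT:P4(v=8,ok=T)] out:P3(v=0); bubbles=3
Tick 9: [PARSE:-, VALIDATE:-, TRANSFORM:-, EMIT:-] out:P4(v=8); bubbles=4
Total bubble-slots: 20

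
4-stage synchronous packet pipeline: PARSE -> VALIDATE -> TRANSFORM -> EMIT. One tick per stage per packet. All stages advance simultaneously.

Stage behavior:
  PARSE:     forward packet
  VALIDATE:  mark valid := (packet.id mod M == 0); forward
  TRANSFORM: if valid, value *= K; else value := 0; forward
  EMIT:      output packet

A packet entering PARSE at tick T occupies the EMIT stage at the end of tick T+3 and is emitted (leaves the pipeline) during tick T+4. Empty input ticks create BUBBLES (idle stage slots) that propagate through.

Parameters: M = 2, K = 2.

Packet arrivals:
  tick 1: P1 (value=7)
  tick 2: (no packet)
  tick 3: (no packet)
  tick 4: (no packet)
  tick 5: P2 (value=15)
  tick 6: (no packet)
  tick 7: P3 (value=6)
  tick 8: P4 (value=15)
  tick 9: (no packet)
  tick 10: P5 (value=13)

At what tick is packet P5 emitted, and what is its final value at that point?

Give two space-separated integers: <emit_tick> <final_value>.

Tick 1: [PARSE:P1(v=7,ok=F), VALIDATE:-, TRANSFORM:-, EMIT:-] out:-; in:P1
Tick 2: [PARSE:-, VALIDATE:P1(v=7,ok=F), TRANSFORM:-, EMIT:-] out:-; in:-
Tick 3: [PARSE:-, VALIDATE:-, TRANSFORM:P1(v=0,ok=F), EMIT:-] out:-; in:-
Tick 4: [PARSE:-, VALIDATE:-, TRANSFORM:-, EMIT:P1(v=0,ok=F)] out:-; in:-
Tick 5: [PARSE:P2(v=15,ok=F), VALIDATE:-, TRANSFORM:-, EMIT:-] out:P1(v=0); in:P2
Tick 6: [PARSE:-, VALIDATE:P2(v=15,ok=T), TRANSFORM:-, EMIT:-] out:-; in:-
Tick 7: [PARSE:P3(v=6,ok=F), VALIDATE:-, TRANSFORM:P2(v=30,ok=T), EMIT:-] out:-; in:P3
Tick 8: [PARSE:P4(v=15,ok=F), VALIDATE:P3(v=6,ok=F), TRANSFORM:-, EMIT:P2(v=30,ok=T)] out:-; in:P4
Tick 9: [PARSE:-, VALIDATE:P4(v=15,ok=T), TRANSFORM:P3(v=0,ok=F), EMIT:-] out:P2(v=30); in:-
Tick 10: [PARSE:P5(v=13,ok=F), VALIDATE:-, TRANSFORM:P4(v=30,ok=T), EMIT:P3(v=0,ok=F)] out:-; in:P5
Tick 11: [PARSE:-, VALIDATE:P5(v=13,ok=F), TRANSFORM:-, EMIT:P4(v=30,ok=T)] out:P3(v=0); in:-
Tick 12: [PARSE:-, VALIDATE:-, TRANSFORM:P5(v=0,ok=F), EMIT:-] out:P4(v=30); in:-
Tick 13: [PARSE:-, VALIDATE:-, TRANSFORM:-, EMIT:P5(v=0,ok=F)] out:-; in:-
Tick 14: [PARSE:-, VALIDATE:-, TRANSFORM:-, EMIT:-] out:P5(v=0); in:-
P5: arrives tick 10, valid=False (id=5, id%2=1), emit tick 14, final value 0

Answer: 14 0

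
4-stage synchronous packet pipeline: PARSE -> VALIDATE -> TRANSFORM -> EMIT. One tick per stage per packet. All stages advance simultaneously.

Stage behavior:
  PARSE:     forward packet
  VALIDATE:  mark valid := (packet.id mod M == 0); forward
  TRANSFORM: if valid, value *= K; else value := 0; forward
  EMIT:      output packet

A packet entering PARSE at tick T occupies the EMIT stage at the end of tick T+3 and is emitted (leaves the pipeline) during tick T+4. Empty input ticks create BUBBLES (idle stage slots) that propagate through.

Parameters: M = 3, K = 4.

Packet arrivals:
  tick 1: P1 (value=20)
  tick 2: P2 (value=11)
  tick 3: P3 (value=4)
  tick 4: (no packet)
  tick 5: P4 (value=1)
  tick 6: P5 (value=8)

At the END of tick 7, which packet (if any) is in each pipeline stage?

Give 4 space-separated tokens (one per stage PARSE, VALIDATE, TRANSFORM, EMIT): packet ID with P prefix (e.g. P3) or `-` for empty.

Answer: - P5 P4 -

Derivation:
Tick 1: [PARSE:P1(v=20,ok=F), VALIDATE:-, TRANSFORM:-, EMIT:-] out:-; in:P1
Tick 2: [PARSE:P2(v=11,ok=F), VALIDATE:P1(v=20,ok=F), TRANSFORM:-, EMIT:-] out:-; in:P2
Tick 3: [PARSE:P3(v=4,ok=F), VALIDATE:P2(v=11,ok=F), TRANSFORM:P1(v=0,ok=F), EMIT:-] out:-; in:P3
Tick 4: [PARSE:-, VALIDATE:P3(v=4,ok=T), TRANSFORM:P2(v=0,ok=F), EMIT:P1(v=0,ok=F)] out:-; in:-
Tick 5: [PARSE:P4(v=1,ok=F), VALIDATE:-, TRANSFORM:P3(v=16,ok=T), EMIT:P2(v=0,ok=F)] out:P1(v=0); in:P4
Tick 6: [PARSE:P5(v=8,ok=F), VALIDATE:P4(v=1,ok=F), TRANSFORM:-, EMIT:P3(v=16,ok=T)] out:P2(v=0); in:P5
Tick 7: [PARSE:-, VALIDATE:P5(v=8,ok=F), TRANSFORM:P4(v=0,ok=F), EMIT:-] out:P3(v=16); in:-
At end of tick 7: ['-', 'P5', 'P4', '-']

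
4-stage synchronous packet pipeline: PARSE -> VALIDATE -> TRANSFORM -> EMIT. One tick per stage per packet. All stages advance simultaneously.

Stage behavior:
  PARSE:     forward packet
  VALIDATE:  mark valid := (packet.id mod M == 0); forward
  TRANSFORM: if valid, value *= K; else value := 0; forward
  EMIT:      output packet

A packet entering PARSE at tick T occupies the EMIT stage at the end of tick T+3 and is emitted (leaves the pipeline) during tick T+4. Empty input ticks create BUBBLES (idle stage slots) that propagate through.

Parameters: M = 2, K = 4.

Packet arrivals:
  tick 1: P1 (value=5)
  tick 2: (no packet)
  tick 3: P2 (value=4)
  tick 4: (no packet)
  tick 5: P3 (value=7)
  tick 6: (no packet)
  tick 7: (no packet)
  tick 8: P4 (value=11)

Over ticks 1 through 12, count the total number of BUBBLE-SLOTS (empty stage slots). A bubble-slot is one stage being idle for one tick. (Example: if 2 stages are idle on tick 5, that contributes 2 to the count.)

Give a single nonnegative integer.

Tick 1: [PARSE:P1(v=5,ok=F), VALIDATE:-, TRANSFORM:-, EMIT:-] out:-; bubbles=3
Tick 2: [PARSE:-, VALIDATE:P1(v=5,ok=F), TRANSFORM:-, EMIT:-] out:-; bubbles=3
Tick 3: [PARSE:P2(v=4,ok=F), VALIDATE:-, TRANSFORM:P1(v=0,ok=F), EMIT:-] out:-; bubbles=2
Tick 4: [PARSE:-, VALIDATE:P2(v=4,ok=T), TRANSFORM:-, EMIT:P1(v=0,ok=F)] out:-; bubbles=2
Tick 5: [PARSE:P3(v=7,ok=F), VALIDATE:-, TRANSFORM:P2(v=16,ok=T), EMIT:-] out:P1(v=0); bubbles=2
Tick 6: [PARSE:-, VALIDATE:P3(v=7,ok=F), TRANSFORM:-, EMIT:P2(v=16,ok=T)] out:-; bubbles=2
Tick 7: [PARSE:-, VALIDATE:-, TRANSFORM:P3(v=0,ok=F), EMIT:-] out:P2(v=16); bubbles=3
Tick 8: [PARSE:P4(v=11,ok=F), VALIDATE:-, TRANSFORM:-, EMIT:P3(v=0,ok=F)] out:-; bubbles=2
Tick 9: [PARSE:-, VALIDATE:P4(v=11,ok=T), TRANSFORM:-, EMIT:-] out:P3(v=0); bubbles=3
Tick 10: [PARSE:-, VALIDATE:-, TRANSFORM:P4(v=44,ok=T), EMIT:-] out:-; bubbles=3
Tick 11: [PARSE:-, VALIDATE:-, TRANSFORM:-, EMIT:P4(v=44,ok=T)] out:-; bubbles=3
Tick 12: [PARSE:-, VALIDATE:-, TRANSFORM:-, EMIT:-] out:P4(v=44); bubbles=4
Total bubble-slots: 32

Answer: 32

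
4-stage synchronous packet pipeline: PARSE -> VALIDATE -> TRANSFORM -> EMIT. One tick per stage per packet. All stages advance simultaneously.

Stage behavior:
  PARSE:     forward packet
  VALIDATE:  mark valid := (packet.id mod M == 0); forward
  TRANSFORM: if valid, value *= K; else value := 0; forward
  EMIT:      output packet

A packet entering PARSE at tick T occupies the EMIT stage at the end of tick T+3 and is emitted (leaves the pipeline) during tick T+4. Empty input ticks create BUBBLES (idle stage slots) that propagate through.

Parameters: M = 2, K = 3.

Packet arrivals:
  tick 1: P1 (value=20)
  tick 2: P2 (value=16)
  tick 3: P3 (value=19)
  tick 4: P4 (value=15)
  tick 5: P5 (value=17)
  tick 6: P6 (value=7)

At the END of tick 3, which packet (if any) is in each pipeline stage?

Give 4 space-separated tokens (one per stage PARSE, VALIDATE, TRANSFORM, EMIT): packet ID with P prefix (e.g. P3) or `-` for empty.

Tick 1: [PARSE:P1(v=20,ok=F), VALIDATE:-, TRANSFORM:-, EMIT:-] out:-; in:P1
Tick 2: [PARSE:P2(v=16,ok=F), VALIDATE:P1(v=20,ok=F), TRANSFORM:-, EMIT:-] out:-; in:P2
Tick 3: [PARSE:P3(v=19,ok=F), VALIDATE:P2(v=16,ok=T), TRANSFORM:P1(v=0,ok=F), EMIT:-] out:-; in:P3
At end of tick 3: ['P3', 'P2', 'P1', '-']

Answer: P3 P2 P1 -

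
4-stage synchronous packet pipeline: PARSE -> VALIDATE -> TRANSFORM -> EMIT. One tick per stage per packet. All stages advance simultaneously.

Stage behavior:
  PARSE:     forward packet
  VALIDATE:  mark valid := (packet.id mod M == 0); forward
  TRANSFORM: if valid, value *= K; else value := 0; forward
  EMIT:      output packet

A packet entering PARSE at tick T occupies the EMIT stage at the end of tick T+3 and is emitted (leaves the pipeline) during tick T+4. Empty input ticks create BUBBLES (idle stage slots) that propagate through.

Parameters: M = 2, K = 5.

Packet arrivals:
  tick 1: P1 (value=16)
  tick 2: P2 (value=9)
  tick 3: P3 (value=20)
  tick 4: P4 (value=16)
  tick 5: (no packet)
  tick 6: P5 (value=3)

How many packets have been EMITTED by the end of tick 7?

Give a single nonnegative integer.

Answer: 3

Derivation:
Tick 1: [PARSE:P1(v=16,ok=F), VALIDATE:-, TRANSFORM:-, EMIT:-] out:-; in:P1
Tick 2: [PARSE:P2(v=9,ok=F), VALIDATE:P1(v=16,ok=F), TRANSFORM:-, EMIT:-] out:-; in:P2
Tick 3: [PARSE:P3(v=20,ok=F), VALIDATE:P2(v=9,ok=T), TRANSFORM:P1(v=0,ok=F), EMIT:-] out:-; in:P3
Tick 4: [PARSE:P4(v=16,ok=F), VALIDATE:P3(v=20,ok=F), TRANSFORM:P2(v=45,ok=T), EMIT:P1(v=0,ok=F)] out:-; in:P4
Tick 5: [PARSE:-, VALIDATE:P4(v=16,ok=T), TRANSFORM:P3(v=0,ok=F), EMIT:P2(v=45,ok=T)] out:P1(v=0); in:-
Tick 6: [PARSE:P5(v=3,ok=F), VALIDATE:-, TRANSFORM:P4(v=80,ok=T), EMIT:P3(v=0,ok=F)] out:P2(v=45); in:P5
Tick 7: [PARSE:-, VALIDATE:P5(v=3,ok=F), TRANSFORM:-, EMIT:P4(v=80,ok=T)] out:P3(v=0); in:-
Emitted by tick 7: ['P1', 'P2', 'P3']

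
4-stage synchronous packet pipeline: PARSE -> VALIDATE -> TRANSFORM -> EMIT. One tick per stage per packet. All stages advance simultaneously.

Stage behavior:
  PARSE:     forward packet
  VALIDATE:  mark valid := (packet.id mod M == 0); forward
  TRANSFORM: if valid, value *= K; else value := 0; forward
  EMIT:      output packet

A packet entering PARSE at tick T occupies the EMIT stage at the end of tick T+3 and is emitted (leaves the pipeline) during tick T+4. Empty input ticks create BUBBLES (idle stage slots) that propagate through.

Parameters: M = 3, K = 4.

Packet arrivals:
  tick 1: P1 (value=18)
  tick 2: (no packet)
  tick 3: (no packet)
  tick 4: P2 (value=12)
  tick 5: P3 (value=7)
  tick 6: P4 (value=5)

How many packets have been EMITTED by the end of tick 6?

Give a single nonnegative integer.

Answer: 1

Derivation:
Tick 1: [PARSE:P1(v=18,ok=F), VALIDATE:-, TRANSFORM:-, EMIT:-] out:-; in:P1
Tick 2: [PARSE:-, VALIDATE:P1(v=18,ok=F), TRANSFORM:-, EMIT:-] out:-; in:-
Tick 3: [PARSE:-, VALIDATE:-, TRANSFORM:P1(v=0,ok=F), EMIT:-] out:-; in:-
Tick 4: [PARSE:P2(v=12,ok=F), VALIDATE:-, TRANSFORM:-, EMIT:P1(v=0,ok=F)] out:-; in:P2
Tick 5: [PARSE:P3(v=7,ok=F), VALIDATE:P2(v=12,ok=F), TRANSFORM:-, EMIT:-] out:P1(v=0); in:P3
Tick 6: [PARSE:P4(v=5,ok=F), VALIDATE:P3(v=7,ok=T), TRANSFORM:P2(v=0,ok=F), EMIT:-] out:-; in:P4
Emitted by tick 6: ['P1']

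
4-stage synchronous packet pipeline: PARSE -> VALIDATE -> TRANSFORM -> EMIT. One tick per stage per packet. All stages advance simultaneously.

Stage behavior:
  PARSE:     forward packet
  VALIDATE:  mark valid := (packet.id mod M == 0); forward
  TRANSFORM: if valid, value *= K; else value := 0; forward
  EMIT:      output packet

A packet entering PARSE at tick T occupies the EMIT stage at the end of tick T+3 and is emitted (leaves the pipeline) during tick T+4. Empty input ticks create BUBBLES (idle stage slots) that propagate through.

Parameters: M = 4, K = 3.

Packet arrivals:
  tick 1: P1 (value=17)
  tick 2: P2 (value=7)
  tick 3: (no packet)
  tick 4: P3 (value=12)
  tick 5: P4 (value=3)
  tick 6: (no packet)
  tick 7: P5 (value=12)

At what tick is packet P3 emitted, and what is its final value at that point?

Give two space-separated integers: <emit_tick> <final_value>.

Tick 1: [PARSE:P1(v=17,ok=F), VALIDATE:-, TRANSFORM:-, EMIT:-] out:-; in:P1
Tick 2: [PARSE:P2(v=7,ok=F), VALIDATE:P1(v=17,ok=F), TRANSFORM:-, EMIT:-] out:-; in:P2
Tick 3: [PARSE:-, VALIDATE:P2(v=7,ok=F), TRANSFORM:P1(v=0,ok=F), EMIT:-] out:-; in:-
Tick 4: [PARSE:P3(v=12,ok=F), VALIDATE:-, TRANSFORM:P2(v=0,ok=F), EMIT:P1(v=0,ok=F)] out:-; in:P3
Tick 5: [PARSE:P4(v=3,ok=F), VALIDATE:P3(v=12,ok=F), TRANSFORM:-, EMIT:P2(v=0,ok=F)] out:P1(v=0); in:P4
Tick 6: [PARSE:-, VALIDATE:P4(v=3,ok=T), TRANSFORM:P3(v=0,ok=F), EMIT:-] out:P2(v=0); in:-
Tick 7: [PARSE:P5(v=12,ok=F), VALIDATE:-, TRANSFORM:P4(v=9,ok=T), EMIT:P3(v=0,ok=F)] out:-; in:P5
Tick 8: [PARSE:-, VALIDATE:P5(v=12,ok=F), TRANSFORM:-, EMIT:P4(v=9,ok=T)] out:P3(v=0); in:-
Tick 9: [PARSE:-, VALIDATE:-, TRANSFORM:P5(v=0,ok=F), EMIT:-] out:P4(v=9); in:-
Tick 10: [PARSE:-, VALIDATE:-, TRANSFORM:-, EMIT:P5(v=0,ok=F)] out:-; in:-
Tick 11: [PARSE:-, VALIDATE:-, TRANSFORM:-, EMIT:-] out:P5(v=0); in:-
P3: arrives tick 4, valid=False (id=3, id%4=3), emit tick 8, final value 0

Answer: 8 0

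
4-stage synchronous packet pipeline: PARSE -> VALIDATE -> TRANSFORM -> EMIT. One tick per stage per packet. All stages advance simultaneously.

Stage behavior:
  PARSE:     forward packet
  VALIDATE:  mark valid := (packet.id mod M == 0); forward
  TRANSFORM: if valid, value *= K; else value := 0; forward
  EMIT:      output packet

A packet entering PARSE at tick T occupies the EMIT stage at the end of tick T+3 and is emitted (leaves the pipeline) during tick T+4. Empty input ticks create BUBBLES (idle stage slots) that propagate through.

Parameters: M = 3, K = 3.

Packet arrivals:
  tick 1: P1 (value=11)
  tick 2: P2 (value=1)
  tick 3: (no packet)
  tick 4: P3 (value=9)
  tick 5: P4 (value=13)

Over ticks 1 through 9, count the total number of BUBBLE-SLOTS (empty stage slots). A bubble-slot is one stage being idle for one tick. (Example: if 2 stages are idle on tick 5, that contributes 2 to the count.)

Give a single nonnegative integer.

Tick 1: [PARSE:P1(v=11,ok=F), VALIDATE:-, TRANSFORM:-, EMIT:-] out:-; bubbles=3
Tick 2: [PARSE:P2(v=1,ok=F), VALIDATE:P1(v=11,ok=F), TRANSFORM:-, EMIT:-] out:-; bubbles=2
Tick 3: [PARSE:-, VALIDATE:P2(v=1,ok=F), TRANSFORM:P1(v=0,ok=F), EMIT:-] out:-; bubbles=2
Tick 4: [PARSE:P3(v=9,ok=F), VALIDATE:-, TRANSFORM:P2(v=0,ok=F), EMIT:P1(v=0,ok=F)] out:-; bubbles=1
Tick 5: [PARSE:P4(v=13,ok=F), VALIDATE:P3(v=9,ok=T), TRANSFORM:-, EMIT:P2(v=0,ok=F)] out:P1(v=0); bubbles=1
Tick 6: [PARSE:-, VALIDATE:P4(v=13,ok=F), TRANSFORM:P3(v=27,ok=T), EMIT:-] out:P2(v=0); bubbles=2
Tick 7: [PARSE:-, VALIDATE:-, TRANSFORM:P4(v=0,ok=F), EMIT:P3(v=27,ok=T)] out:-; bubbles=2
Tick 8: [PARSE:-, VALIDATE:-, TRANSFORM:-, EMIT:P4(v=0,ok=F)] out:P3(v=27); bubbles=3
Tick 9: [PARSE:-, VALIDATE:-, TRANSFORM:-, EMIT:-] out:P4(v=0); bubbles=4
Total bubble-slots: 20

Answer: 20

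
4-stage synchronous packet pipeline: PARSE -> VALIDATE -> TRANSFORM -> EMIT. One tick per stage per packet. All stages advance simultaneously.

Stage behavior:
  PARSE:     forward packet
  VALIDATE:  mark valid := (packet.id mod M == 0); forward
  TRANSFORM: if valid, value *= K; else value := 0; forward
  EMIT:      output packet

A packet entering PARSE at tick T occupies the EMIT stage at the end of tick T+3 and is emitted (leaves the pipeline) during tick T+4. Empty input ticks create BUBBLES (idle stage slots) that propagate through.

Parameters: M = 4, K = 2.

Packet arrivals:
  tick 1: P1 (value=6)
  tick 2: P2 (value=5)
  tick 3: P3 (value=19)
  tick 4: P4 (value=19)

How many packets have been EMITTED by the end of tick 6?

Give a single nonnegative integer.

Answer: 2

Derivation:
Tick 1: [PARSE:P1(v=6,ok=F), VALIDATE:-, TRANSFORM:-, EMIT:-] out:-; in:P1
Tick 2: [PARSE:P2(v=5,ok=F), VALIDATE:P1(v=6,ok=F), TRANSFORM:-, EMIT:-] out:-; in:P2
Tick 3: [PARSE:P3(v=19,ok=F), VALIDATE:P2(v=5,ok=F), TRANSFORM:P1(v=0,ok=F), EMIT:-] out:-; in:P3
Tick 4: [PARSE:P4(v=19,ok=F), VALIDATE:P3(v=19,ok=F), TRANSFORM:P2(v=0,ok=F), EMIT:P1(v=0,ok=F)] out:-; in:P4
Tick 5: [PARSE:-, VALIDATE:P4(v=19,ok=T), TRANSFORM:P3(v=0,ok=F), EMIT:P2(v=0,ok=F)] out:P1(v=0); in:-
Tick 6: [PARSE:-, VALIDATE:-, TRANSFORM:P4(v=38,ok=T), EMIT:P3(v=0,ok=F)] out:P2(v=0); in:-
Emitted by tick 6: ['P1', 'P2']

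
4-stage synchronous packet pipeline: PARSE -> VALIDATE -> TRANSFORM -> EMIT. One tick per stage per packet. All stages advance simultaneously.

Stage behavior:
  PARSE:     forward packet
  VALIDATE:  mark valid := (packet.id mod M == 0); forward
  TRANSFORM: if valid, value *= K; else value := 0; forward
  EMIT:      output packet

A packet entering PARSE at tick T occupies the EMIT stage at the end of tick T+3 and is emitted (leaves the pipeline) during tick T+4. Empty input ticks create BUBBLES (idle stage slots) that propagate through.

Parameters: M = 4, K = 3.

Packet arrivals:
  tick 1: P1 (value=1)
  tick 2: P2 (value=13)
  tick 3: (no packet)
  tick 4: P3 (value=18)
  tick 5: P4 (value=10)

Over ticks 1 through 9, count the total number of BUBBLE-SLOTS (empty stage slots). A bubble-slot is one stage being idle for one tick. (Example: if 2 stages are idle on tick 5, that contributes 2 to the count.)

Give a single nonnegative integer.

Tick 1: [PARSE:P1(v=1,ok=F), VALIDATE:-, TRANSFORM:-, EMIT:-] out:-; bubbles=3
Tick 2: [PARSE:P2(v=13,ok=F), VALIDATE:P1(v=1,ok=F), TRANSFORM:-, EMIT:-] out:-; bubbles=2
Tick 3: [PARSE:-, VALIDATE:P2(v=13,ok=F), TRANSFORM:P1(v=0,ok=F), EMIT:-] out:-; bubbles=2
Tick 4: [PARSE:P3(v=18,ok=F), VALIDATE:-, TRANSFORM:P2(v=0,ok=F), EMIT:P1(v=0,ok=F)] out:-; bubbles=1
Tick 5: [PARSE:P4(v=10,ok=F), VALIDATE:P3(v=18,ok=F), TRANSFORM:-, EMIT:P2(v=0,ok=F)] out:P1(v=0); bubbles=1
Tick 6: [PARSE:-, VALIDATE:P4(v=10,ok=T), TRANSFORM:P3(v=0,ok=F), EMIT:-] out:P2(v=0); bubbles=2
Tick 7: [PARSE:-, VALIDATE:-, TRANSFORM:P4(v=30,ok=T), EMIT:P3(v=0,ok=F)] out:-; bubbles=2
Tick 8: [PARSE:-, VALIDATE:-, TRANSFORM:-, EMIT:P4(v=30,ok=T)] out:P3(v=0); bubbles=3
Tick 9: [PARSE:-, VALIDATE:-, TRANSFORM:-, EMIT:-] out:P4(v=30); bubbles=4
Total bubble-slots: 20

Answer: 20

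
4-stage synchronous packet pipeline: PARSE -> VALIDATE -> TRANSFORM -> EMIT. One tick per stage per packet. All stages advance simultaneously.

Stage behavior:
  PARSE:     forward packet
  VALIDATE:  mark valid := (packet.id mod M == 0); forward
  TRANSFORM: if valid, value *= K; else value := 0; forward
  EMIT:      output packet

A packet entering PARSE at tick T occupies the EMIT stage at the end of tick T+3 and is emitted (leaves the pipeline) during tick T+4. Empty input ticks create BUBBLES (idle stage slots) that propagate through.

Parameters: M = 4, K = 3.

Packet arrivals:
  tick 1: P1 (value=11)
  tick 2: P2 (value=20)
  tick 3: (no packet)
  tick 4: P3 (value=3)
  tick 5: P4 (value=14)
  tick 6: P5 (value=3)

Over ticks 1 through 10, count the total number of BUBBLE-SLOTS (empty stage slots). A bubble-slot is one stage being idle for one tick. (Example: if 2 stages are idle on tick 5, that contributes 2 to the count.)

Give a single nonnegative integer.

Tick 1: [PARSE:P1(v=11,ok=F), VALIDATE:-, TRANSFORM:-, EMIT:-] out:-; bubbles=3
Tick 2: [PARSE:P2(v=20,ok=F), VALIDATE:P1(v=11,ok=F), TRANSFORM:-, EMIT:-] out:-; bubbles=2
Tick 3: [PARSE:-, VALIDATE:P2(v=20,ok=F), TRANSFORM:P1(v=0,ok=F), EMIT:-] out:-; bubbles=2
Tick 4: [PARSE:P3(v=3,ok=F), VALIDATE:-, TRANSFORM:P2(v=0,ok=F), EMIT:P1(v=0,ok=F)] out:-; bubbles=1
Tick 5: [PARSE:P4(v=14,ok=F), VALIDATE:P3(v=3,ok=F), TRANSFORM:-, EMIT:P2(v=0,ok=F)] out:P1(v=0); bubbles=1
Tick 6: [PARSE:P5(v=3,ok=F), VALIDATE:P4(v=14,ok=T), TRANSFORM:P3(v=0,ok=F), EMIT:-] out:P2(v=0); bubbles=1
Tick 7: [PARSE:-, VALIDATE:P5(v=3,ok=F), TRANSFORM:P4(v=42,ok=T), EMIT:P3(v=0,ok=F)] out:-; bubbles=1
Tick 8: [PARSE:-, VALIDATE:-, TRANSFORM:P5(v=0,ok=F), EMIT:P4(v=42,ok=T)] out:P3(v=0); bubbles=2
Tick 9: [PARSE:-, VALIDATE:-, TRANSFORM:-, EMIT:P5(v=0,ok=F)] out:P4(v=42); bubbles=3
Tick 10: [PARSE:-, VALIDATE:-, TRANSFORM:-, EMIT:-] out:P5(v=0); bubbles=4
Total bubble-slots: 20

Answer: 20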